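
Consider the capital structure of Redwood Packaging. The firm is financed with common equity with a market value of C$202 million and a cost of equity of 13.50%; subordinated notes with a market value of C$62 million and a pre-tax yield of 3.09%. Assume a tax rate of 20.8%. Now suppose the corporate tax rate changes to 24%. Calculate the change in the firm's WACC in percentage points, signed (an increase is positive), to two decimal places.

Current WACC:
Total capital V = 202 + 62 = 264.
Equity: weight = 202/264 = 0.7652; cost = 13.5%.
Subordinated notes: weight = 62/264 = 0.2348; after-tax cost = 3.09% × (1 − 20.8%) = 2.4473%.
WACC = 0.7652 × 13.5000% + 0.2348 × 2.4473% = 10.9043%.
After the change:
Total capital V = 202 + 62 = 264.
Equity: weight = 202/264 = 0.7652; cost = 13.5%.
Subordinated notes: weight = 62/264 = 0.2348; after-tax cost = 3.09% × (1 − 24%) = 2.3484%.
WACC = 0.7652 × 13.5000% + 0.2348 × 2.3484% = 10.8811%.
Change in WACC = 10.8811% − 10.9043% = -0.0232 pp.

-0.02 pp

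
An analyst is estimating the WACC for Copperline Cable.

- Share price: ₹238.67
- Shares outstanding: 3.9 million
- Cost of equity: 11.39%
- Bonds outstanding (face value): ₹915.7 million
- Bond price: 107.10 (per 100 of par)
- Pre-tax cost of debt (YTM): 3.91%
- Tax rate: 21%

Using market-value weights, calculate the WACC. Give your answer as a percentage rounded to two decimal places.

7.13%

Market value of equity E = 238.67 × 3.9m = 930.813m. Market value of debt D = 915.7m × 107.1/100 = 980.7147m.
Total capital V = 930.813 + 980.7147 = 1911.5277.
Equity: weight = 930.813/1911.5277 = 0.4869; cost = 11.39%.
Bonds outstanding: weight = 980.7147/1911.5277 = 0.5131; after-tax cost = 3.91% × (1 − 21%) = 3.0889%.
WACC = 0.4869 × 11.3900% + 0.5131 × 3.0889% = 7.1311%.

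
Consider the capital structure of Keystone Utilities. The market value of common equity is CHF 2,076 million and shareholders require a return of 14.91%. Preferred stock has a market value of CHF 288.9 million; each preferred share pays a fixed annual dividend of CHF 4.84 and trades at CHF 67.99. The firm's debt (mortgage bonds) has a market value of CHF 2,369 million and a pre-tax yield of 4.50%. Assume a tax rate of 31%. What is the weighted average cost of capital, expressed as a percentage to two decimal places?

8.53%

Cost of preferred: Rp = 4.84 / 67.99 = 7.1187%.
Total capital V = 2076 + 288.9 + 2369 = 4733.9.
Equity: weight = 2076/4733.9 = 0.4385; cost = 14.91%.
Preferred: weight = 288.9/4733.9 = 0.0610; cost = 7.1187%.
Mortgage bonds: weight = 2369/4733.9 = 0.5004; after-tax cost = 4.5% × (1 − 31%) = 3.1050%.
WACC = 0.4385 × 14.9100% + 0.0610 × 7.1187% + 0.5004 × 3.1050% = 8.5269%.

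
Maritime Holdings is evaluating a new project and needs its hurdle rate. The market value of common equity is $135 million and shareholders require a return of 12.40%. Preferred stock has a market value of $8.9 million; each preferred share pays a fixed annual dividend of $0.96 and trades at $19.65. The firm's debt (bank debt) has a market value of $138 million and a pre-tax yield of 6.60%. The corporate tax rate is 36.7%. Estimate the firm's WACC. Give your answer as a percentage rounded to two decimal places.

8.14%

Cost of preferred: Rp = 0.96 / 19.65 = 4.8855%.
Total capital V = 135 + 8.9 + 138 = 281.9.
Equity: weight = 135/281.9 = 0.4789; cost = 12.4%.
Preferred: weight = 8.9/281.9 = 0.0316; cost = 4.8855%.
Bank debt: weight = 138/281.9 = 0.4895; after-tax cost = 6.6% × (1 − 36.7%) = 4.1778%.
WACC = 0.4789 × 12.4000% + 0.0316 × 4.8855% + 0.4895 × 4.1778% = 8.1377%.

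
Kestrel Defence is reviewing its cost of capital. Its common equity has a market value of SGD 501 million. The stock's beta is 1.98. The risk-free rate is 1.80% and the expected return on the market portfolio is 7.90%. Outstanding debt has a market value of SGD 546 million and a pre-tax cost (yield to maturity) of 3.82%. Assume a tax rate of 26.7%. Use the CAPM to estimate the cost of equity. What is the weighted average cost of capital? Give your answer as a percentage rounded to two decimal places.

8.10%

Market risk premium = 7.9% − 1.8% = 6.1%.
Cost of equity via CAPM: Re = 1.8% + 1.98 × 6.1% = 13.8780%.
Total capital V = 501 + 546 = 1047.
Equity: weight = 501/1047 = 0.4785; cost = 13.878%.
Debt: weight = 546/1047 = 0.5215; after-tax cost = 3.82% × (1 − 26.7%) = 2.8001%.
WACC = 0.4785 × 13.8780% + 0.5215 × 2.8001% = 8.1010%.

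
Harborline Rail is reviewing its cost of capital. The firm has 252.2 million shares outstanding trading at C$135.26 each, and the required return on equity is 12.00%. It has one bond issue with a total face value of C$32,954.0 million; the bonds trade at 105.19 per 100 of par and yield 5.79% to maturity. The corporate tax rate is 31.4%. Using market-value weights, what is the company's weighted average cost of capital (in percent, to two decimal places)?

7.95%

Market value of equity E = 135.26 × 252.2m = 34112.572m. Market value of debt D = 32954m × 105.19/100 = 34664.3126m.
Total capital V = 34112.572 + 34664.3126 = 68776.8846.
Equity: weight = 34112.572/68776.8846 = 0.4960; cost = 12%.
Bonds outstanding: weight = 34664.3126/68776.8846 = 0.5040; after-tax cost = 5.79% × (1 − 31.4%) = 3.9719%.
WACC = 0.4960 × 12.0000% + 0.5040 × 3.9719% = 7.9538%.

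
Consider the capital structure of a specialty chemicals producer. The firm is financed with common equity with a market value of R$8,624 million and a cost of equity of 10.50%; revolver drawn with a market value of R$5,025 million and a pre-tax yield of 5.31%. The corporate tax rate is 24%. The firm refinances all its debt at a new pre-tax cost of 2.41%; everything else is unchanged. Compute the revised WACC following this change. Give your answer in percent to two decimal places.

7.31%

After the change:
Total capital V = 8624 + 5025 = 13649.
Equity: weight = 8624/13649 = 0.6318; cost = 10.5%.
Revolver drawn: weight = 5025/13649 = 0.3682; after-tax cost = 2.41% × (1 − 24%) = 1.8316%.
WACC = 0.6318 × 10.5000% + 0.3682 × 1.8316% = 7.3087%.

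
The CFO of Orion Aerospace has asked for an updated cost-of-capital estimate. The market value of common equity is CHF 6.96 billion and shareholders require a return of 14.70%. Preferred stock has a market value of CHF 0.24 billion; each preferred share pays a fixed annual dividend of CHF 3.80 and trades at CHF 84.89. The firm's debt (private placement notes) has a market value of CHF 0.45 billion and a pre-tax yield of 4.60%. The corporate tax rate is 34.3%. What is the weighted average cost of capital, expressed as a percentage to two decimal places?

Cost of preferred: Rp = 3.8 / 84.89 = 4.4764%.
Total capital V = 6.96 + 0.24 + 0.45 = 7.65.
Equity: weight = 6.96/7.65 = 0.9098; cost = 14.7%.
Preferred: weight = 0.24/7.65 = 0.0314; cost = 4.4764%.
Private placement notes: weight = 0.45/7.65 = 0.0588; after-tax cost = 4.6% × (1 − 34.3%) = 3.0222%.
WACC = 0.9098 × 14.7000% + 0.0314 × 4.4764% + 0.0588 × 3.0222% = 13.6923%.

13.69%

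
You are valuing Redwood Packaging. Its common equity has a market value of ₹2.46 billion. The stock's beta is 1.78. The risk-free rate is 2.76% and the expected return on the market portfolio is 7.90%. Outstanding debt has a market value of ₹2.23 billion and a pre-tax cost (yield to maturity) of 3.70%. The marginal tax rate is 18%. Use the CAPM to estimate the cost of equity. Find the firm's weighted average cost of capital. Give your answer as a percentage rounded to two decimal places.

Market risk premium = 7.9% − 2.76% = 5.14%.
Cost of equity via CAPM: Re = 2.76% + 1.78 × 5.14% = 11.9092%.
Total capital V = 2.46 + 2.23 = 4.69.
Equity: weight = 2.46/4.69 = 0.5245; cost = 11.9092%.
Debt: weight = 2.23/4.69 = 0.4755; after-tax cost = 3.7% × (1 − 18%) = 3.0340%.
WACC = 0.5245 × 11.9092% + 0.4755 × 3.0340% = 7.6892%.

7.69%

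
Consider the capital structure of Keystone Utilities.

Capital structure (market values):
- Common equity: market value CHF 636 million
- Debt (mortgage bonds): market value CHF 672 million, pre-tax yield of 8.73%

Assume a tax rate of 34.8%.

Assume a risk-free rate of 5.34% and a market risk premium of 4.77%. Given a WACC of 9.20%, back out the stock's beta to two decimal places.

Total capital V = 636 + 672 = 1308.
Equity weight = 636/1308 = 0.4862.
Mortgage bonds weight = 672/1308 = 0.5138.
Debt contribution = 0.5138 × 8.73% × (1 − 34.8%) = 2.9243%.
Required equity contribution = 9.2% − 2.9243% = 6.2757%  ⇒  Re = 12.9066%.
CAPM: 12.9066% = 5.34% + β × 4.77%  ⇒  β = 1.5863.

1.59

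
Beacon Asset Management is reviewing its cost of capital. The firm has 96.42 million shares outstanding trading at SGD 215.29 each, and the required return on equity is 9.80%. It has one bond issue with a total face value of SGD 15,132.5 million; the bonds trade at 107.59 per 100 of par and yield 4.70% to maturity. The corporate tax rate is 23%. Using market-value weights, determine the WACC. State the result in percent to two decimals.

7.08%

Market value of equity E = 215.29 × 96.42m = 20758.2618m. Market value of debt D = 15132.5m × 107.59/100 = 16281.05675m.
Total capital V = 20758.2618 + 16281.05675 = 37039.31855.
Equity: weight = 20758.2618/37039.31855 = 0.5604; cost = 9.8%.
Bonds outstanding: weight = 16281.05675/37039.31855 = 0.4396; after-tax cost = 4.7% × (1 − 23%) = 3.6190%.
WACC = 0.5604 × 9.8000% + 0.4396 × 3.6190% = 7.0831%.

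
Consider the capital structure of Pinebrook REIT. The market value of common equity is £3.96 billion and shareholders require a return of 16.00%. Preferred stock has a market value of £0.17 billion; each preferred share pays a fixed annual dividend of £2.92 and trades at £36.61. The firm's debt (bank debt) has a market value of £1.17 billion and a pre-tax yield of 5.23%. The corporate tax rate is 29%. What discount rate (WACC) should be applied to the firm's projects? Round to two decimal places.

Cost of preferred: Rp = 2.92 / 36.61 = 7.9760%.
Total capital V = 3.96 + 0.17 + 1.17 = 5.3.
Equity: weight = 3.96/5.3 = 0.7472; cost = 16%.
Preferred: weight = 0.17/5.3 = 0.0321; cost = 7.976%.
Bank debt: weight = 1.17/5.3 = 0.2208; after-tax cost = 5.23% × (1 − 29%) = 3.7133%.
WACC = 0.7472 × 16.0000% + 0.0321 × 7.9760% + 0.2208 × 3.7133% = 13.0303%.

13.03%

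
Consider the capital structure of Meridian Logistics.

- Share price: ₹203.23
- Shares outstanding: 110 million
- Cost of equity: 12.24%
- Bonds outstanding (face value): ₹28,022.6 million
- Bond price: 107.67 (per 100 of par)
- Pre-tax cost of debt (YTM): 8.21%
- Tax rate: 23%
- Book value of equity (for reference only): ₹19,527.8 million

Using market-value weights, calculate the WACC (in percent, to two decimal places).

8.84%

Market value of equity E = 203.23 × 110m = 22355.3m. Market value of debt D = 28022.6m × 107.67/100 = 30171.93342m.
Total capital V = 22355.3 + 30171.93342 = 52527.23342.
Equity: weight = 22355.3/52527.23342 = 0.4256; cost = 12.24%.
Bonds outstanding: weight = 30171.93342/52527.23342 = 0.5744; after-tax cost = 8.21% × (1 − 23%) = 6.3217%.
WACC = 0.4256 × 12.2400% + 0.5744 × 6.3217% = 8.8405%.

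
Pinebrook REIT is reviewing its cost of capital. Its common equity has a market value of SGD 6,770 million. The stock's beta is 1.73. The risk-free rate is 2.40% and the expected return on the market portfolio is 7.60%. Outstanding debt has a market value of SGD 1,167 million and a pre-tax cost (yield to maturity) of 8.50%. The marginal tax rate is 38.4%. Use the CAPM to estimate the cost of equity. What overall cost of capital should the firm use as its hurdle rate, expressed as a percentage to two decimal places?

Market risk premium = 7.6% − 2.4% = 5.2%.
Cost of equity via CAPM: Re = 2.4% + 1.73 × 5.2% = 11.3960%.
Total capital V = 6770 + 1167 = 7937.
Equity: weight = 6770/7937 = 0.8530; cost = 11.396%.
Debt: weight = 1167/7937 = 0.1470; after-tax cost = 8.5% × (1 − 38.4%) = 5.2360%.
WACC = 0.8530 × 11.3960% + 0.1470 × 5.2360% = 10.4903%.

10.49%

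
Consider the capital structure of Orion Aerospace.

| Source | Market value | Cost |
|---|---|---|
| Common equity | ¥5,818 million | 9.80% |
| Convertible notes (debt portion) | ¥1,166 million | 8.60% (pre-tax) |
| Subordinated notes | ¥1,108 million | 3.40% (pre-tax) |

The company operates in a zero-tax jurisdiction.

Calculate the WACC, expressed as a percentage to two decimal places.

8.75%

Total capital V = 5818 + 1166 + 1108 = 8092.
Equity: weight = 5818/8092 = 0.7190; cost = 9.8%.
Convertible notes (debt portion): weight = 1166/8092 = 0.1441; after-tax cost = 8.6% × (1 − 0%) = 8.6000%.
Subordinated notes: weight = 1108/8092 = 0.1369; after-tax cost = 3.4% × (1 − 0%) = 3.4000%.
WACC = 0.7190 × 9.8000% + 0.1441 × 8.6000% + 0.1369 × 3.4000% = 8.7508%.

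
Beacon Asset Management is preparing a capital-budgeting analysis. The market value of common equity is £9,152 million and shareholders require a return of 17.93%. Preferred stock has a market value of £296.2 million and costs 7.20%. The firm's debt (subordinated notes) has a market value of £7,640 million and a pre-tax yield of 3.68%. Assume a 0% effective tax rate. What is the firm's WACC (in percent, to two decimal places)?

11.37%

Total capital V = 9152 + 296.2 + 7640 = 17088.2.
Equity: weight = 9152/17088.2 = 0.5356; cost = 17.93%.
Preferred: weight = 296.2/17088.2 = 0.0173; cost = 7.2%.
Subordinated notes: weight = 7640/17088.2 = 0.4471; after-tax cost = 3.68% × (1 − 0%) = 3.6800%.
WACC = 0.5356 × 17.9300% + 0.0173 × 7.2000% + 0.4471 × 3.6800% = 11.3729%.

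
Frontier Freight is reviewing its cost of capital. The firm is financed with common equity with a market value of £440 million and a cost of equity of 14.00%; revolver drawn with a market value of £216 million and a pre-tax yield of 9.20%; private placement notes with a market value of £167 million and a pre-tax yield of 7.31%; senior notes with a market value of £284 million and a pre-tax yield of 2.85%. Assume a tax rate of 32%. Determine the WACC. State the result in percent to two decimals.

8.03%

Total capital V = 440 + 216 + 167 + 284 = 1107.
Equity: weight = 440/1107 = 0.3975; cost = 14%.
Revolver drawn: weight = 216/1107 = 0.1951; after-tax cost = 9.2% × (1 − 32%) = 6.2560%.
Private placement notes: weight = 167/1107 = 0.1509; after-tax cost = 7.31% × (1 − 32%) = 4.9708%.
Senior notes: weight = 284/1107 = 0.2565; after-tax cost = 2.85% × (1 − 32%) = 1.9380%.
WACC = 0.3975 × 14.0000% + 0.1951 × 6.2560% + 0.1509 × 4.9708% + 0.2565 × 1.9380% = 8.0324%.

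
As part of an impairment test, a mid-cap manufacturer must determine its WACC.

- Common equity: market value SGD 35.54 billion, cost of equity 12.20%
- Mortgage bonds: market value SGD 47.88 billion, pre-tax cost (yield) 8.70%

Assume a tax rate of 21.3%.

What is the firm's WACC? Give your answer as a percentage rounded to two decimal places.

9.13%

Total capital V = 35.54 + 47.88 = 83.42.
Equity: weight = 35.54/83.42 = 0.4260; cost = 12.2%.
Mortgage bonds: weight = 47.88/83.42 = 0.5740; after-tax cost = 8.7% × (1 − 21.3%) = 6.8469%.
WACC = 0.4260 × 12.2000% + 0.5740 × 6.8469% = 9.1275%.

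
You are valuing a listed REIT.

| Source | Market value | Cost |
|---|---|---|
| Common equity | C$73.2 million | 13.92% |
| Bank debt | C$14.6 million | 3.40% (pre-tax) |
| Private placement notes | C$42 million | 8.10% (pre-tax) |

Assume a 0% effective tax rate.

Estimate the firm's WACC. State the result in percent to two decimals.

Total capital V = 73.2 + 14.6 + 42 = 129.8.
Equity: weight = 73.2/129.8 = 0.5639; cost = 13.92%.
Bank debt: weight = 14.6/129.8 = 0.1125; after-tax cost = 3.4% × (1 − 0%) = 3.4000%.
Private placement notes: weight = 42/129.8 = 0.3236; after-tax cost = 8.1% × (1 − 0%) = 8.1000%.
WACC = 0.5639 × 13.9200% + 0.1125 × 3.4000% + 0.3236 × 8.1000% = 10.8535%.

10.85%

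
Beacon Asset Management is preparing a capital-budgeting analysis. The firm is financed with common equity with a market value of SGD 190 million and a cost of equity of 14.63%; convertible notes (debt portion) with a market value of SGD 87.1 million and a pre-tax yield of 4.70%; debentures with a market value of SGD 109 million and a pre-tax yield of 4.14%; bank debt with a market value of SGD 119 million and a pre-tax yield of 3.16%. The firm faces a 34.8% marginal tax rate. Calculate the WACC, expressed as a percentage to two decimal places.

7.10%

Total capital V = 190 + 87.1 + 109 + 119 = 505.1.
Equity: weight = 190/505.1 = 0.3762; cost = 14.63%.
Convertible notes (debt portion): weight = 87.1/505.1 = 0.1724; after-tax cost = 4.7% × (1 − 34.8%) = 3.0644%.
Debentures: weight = 109/505.1 = 0.2158; after-tax cost = 4.14% × (1 − 34.8%) = 2.6993%.
Bank debt: weight = 119/505.1 = 0.2356; after-tax cost = 3.16% × (1 − 34.8%) = 2.0603%.
WACC = 0.3762 × 14.6300% + 0.1724 × 3.0644% + 0.2158 × 2.6993% + 0.2356 × 2.0603% = 7.0996%.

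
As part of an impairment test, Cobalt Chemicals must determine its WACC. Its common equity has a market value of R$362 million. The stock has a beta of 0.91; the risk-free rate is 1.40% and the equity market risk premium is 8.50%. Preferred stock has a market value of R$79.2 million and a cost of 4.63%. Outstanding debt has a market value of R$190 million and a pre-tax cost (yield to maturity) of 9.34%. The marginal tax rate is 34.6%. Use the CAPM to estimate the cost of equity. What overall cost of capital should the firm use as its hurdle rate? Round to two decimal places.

7.66%

Cost of equity via CAPM: Re = 1.4% + 0.91 × 8.5% = 9.1350%.
Total capital V = 362 + 79.2 + 190 = 631.2.
Equity: weight = 362/631.2 = 0.5735; cost = 9.135%.
Preferred: weight = 79.2/631.2 = 0.1255; cost = 4.63%.
Debt: weight = 190/631.2 = 0.3010; after-tax cost = 9.34% × (1 − 34.6%) = 6.1084%.
WACC = 0.5735 × 9.1350% + 0.1255 × 4.6300% + 0.3010 × 6.1084% = 7.6587%.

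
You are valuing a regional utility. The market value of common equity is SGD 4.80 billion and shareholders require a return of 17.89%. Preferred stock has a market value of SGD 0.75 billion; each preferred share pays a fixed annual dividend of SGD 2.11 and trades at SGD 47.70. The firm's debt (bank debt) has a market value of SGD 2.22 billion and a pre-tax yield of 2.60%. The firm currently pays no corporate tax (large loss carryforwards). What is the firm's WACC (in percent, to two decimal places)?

Cost of preferred: Rp = 2.11 / 47.7 = 4.4235%.
Total capital V = 4.8 + 0.75 + 2.22 = 7.77.
Equity: weight = 4.8/7.77 = 0.6178; cost = 17.89%.
Preferred: weight = 0.75/7.77 = 0.0965; cost = 4.4235%.
Bank debt: weight = 2.22/7.77 = 0.2857; after-tax cost = 2.6% × (1 − 0%) = 2.6000%.
WACC = 0.6178 × 17.8900% + 0.0965 × 4.4235% + 0.2857 × 2.6000% = 12.2216%.

12.22%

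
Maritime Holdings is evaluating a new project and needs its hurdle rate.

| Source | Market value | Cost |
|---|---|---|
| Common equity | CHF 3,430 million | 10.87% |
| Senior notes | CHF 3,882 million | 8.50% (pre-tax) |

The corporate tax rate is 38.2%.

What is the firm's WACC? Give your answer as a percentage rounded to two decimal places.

7.89%

Total capital V = 3430 + 3882 = 7312.
Equity: weight = 3430/7312 = 0.4691; cost = 10.87%.
Senior notes: weight = 3882/7312 = 0.5309; after-tax cost = 8.5% × (1 − 38.2%) = 5.2530%.
WACC = 0.4691 × 10.8700% + 0.5309 × 5.2530% = 7.8879%.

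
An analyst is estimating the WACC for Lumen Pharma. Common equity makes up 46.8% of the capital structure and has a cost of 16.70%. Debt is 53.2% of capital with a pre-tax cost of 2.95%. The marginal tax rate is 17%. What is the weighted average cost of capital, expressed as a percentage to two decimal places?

After-tax cost of debt = 2.95% × (1 − 17%) = 2.4485%.
WACC = 0.468 × 16.7000% + 0.532 × 2.4485% = 9.1182%.

9.12%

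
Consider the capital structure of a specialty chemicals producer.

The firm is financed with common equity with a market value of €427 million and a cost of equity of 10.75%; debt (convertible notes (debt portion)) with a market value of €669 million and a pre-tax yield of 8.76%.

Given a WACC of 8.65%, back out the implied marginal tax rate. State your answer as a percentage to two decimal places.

Total capital V = 427 + 669 = 1096.
Equity weight = 427/1096 = 0.3896.
Convertible notes (debt portion) weight = 669/1096 = 0.6104.
Equity contribution = 0.3896 × 10.75% = 4.1882%.
Debt contribution must be 8.65% − 4.1882% = 4.4618%.
0.6104 × 8.76% × (1 − T) = 4.4618%  ⇒  (1 − T) = 0.8344.
T = 16.5566%.

16.56%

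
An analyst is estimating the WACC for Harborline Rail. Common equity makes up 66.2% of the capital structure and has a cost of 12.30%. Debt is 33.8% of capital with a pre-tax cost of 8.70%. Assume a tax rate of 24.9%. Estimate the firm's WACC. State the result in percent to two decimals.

After-tax cost of debt = 8.7% × (1 − 24.9%) = 6.5337%.
WACC = 0.662 × 12.3000% + 0.338 × 6.5337% = 10.3510%.

10.35%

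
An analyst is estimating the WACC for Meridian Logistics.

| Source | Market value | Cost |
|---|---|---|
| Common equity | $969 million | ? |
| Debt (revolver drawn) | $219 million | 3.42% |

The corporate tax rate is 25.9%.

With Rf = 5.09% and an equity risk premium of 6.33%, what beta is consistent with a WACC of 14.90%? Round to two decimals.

Total capital V = 969 + 219 = 1188.
Equity weight = 969/1188 = 0.8157.
Revolver drawn weight = 219/1188 = 0.1843.
Debt contribution = 0.1843 × 3.42% × (1 − 25.9%) = 0.4672%.
Required equity contribution = 14.9% − 0.4672% = 14.4328%  ⇒  Re = 17.6947%.
CAPM: 17.6947% = 5.09% + β × 6.33%  ⇒  β = 1.9913.

1.99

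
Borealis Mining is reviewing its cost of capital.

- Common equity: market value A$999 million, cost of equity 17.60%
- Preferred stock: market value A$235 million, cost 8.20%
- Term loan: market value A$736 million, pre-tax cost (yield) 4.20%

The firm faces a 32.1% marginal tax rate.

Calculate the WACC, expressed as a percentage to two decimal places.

10.97%

Total capital V = 999 + 235 + 736 = 1970.
Equity: weight = 999/1970 = 0.5071; cost = 17.6%.
Preferred: weight = 235/1970 = 0.1193; cost = 8.2%.
Term loan: weight = 736/1970 = 0.3736; after-tax cost = 4.2% × (1 − 32.1%) = 2.8518%.
WACC = 0.5071 × 17.6000% + 0.1193 × 8.2000% + 0.3736 × 2.8518% = 10.9687%.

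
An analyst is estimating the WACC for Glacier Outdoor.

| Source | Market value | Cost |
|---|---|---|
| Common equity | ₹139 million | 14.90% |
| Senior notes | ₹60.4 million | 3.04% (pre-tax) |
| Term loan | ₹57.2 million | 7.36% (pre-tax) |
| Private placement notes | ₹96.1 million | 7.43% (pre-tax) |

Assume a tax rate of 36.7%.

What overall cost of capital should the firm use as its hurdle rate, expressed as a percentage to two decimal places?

8.24%

Total capital V = 139 + 60.4 + 57.2 + 96.1 = 352.7.
Equity: weight = 139/352.7 = 0.3941; cost = 14.9%.
Senior notes: weight = 60.4/352.7 = 0.1713; after-tax cost = 3.04% × (1 − 36.7%) = 1.9243%.
Term loan: weight = 57.2/352.7 = 0.1622; after-tax cost = 7.36% × (1 − 36.7%) = 4.6589%.
Private placement notes: weight = 96.1/352.7 = 0.2725; after-tax cost = 7.43% × (1 − 36.7%) = 4.7032%.
WACC = 0.3941 × 14.9000% + 0.1713 × 1.9243% + 0.1622 × 4.6589% + 0.2725 × 4.7032% = 8.2387%.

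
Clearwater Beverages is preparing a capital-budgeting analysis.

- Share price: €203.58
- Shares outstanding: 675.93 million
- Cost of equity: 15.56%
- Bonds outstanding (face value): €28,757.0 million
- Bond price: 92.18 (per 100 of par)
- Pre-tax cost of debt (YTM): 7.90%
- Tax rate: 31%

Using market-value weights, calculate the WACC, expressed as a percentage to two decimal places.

13.93%

Market value of equity E = 203.58 × 675.93m = 137605.8294m. Market value of debt D = 28757m × 92.18/100 = 26508.2026m.
Total capital V = 137605.8294 + 26508.2026 = 164114.032.
Equity: weight = 137605.8294/164114.032 = 0.8385; cost = 15.56%.
Bonds outstanding: weight = 26508.2026/164114.032 = 0.1615; after-tax cost = 7.9% × (1 − 31%) = 5.4510%.
WACC = 0.8385 × 15.5600% + 0.1615 × 5.4510% = 13.9272%.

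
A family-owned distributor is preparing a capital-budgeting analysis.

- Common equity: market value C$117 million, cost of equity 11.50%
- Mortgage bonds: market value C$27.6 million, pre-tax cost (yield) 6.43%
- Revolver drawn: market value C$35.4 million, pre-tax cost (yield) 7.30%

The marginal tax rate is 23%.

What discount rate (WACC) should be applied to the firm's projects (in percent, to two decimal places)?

9.34%

Total capital V = 117 + 27.6 + 35.4 = 180.
Equity: weight = 117/180 = 0.6500; cost = 11.5%.
Mortgage bonds: weight = 27.6/180 = 0.1533; after-tax cost = 6.43% × (1 − 23%) = 4.9511%.
Revolver drawn: weight = 35.4/180 = 0.1967; after-tax cost = 7.3% × (1 − 23%) = 5.6210%.
WACC = 0.6500 × 11.5000% + 0.1533 × 4.9511% + 0.1967 × 5.6210% = 9.3396%.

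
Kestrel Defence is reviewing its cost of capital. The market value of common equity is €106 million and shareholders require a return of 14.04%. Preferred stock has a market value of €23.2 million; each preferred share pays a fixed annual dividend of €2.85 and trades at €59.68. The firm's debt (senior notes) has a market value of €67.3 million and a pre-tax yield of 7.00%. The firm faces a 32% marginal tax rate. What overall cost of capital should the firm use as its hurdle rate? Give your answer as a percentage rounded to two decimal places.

Cost of preferred: Rp = 2.85 / 59.68 = 4.7755%.
Total capital V = 106 + 23.2 + 67.3 = 196.5.
Equity: weight = 106/196.5 = 0.5394; cost = 14.04%.
Preferred: weight = 23.2/196.5 = 0.1181; cost = 4.7755%.
Senior notes: weight = 67.3/196.5 = 0.3425; after-tax cost = 7% × (1 − 32%) = 4.7600%.
WACC = 0.5394 × 14.0400% + 0.1181 × 4.7755% + 0.3425 × 4.7600% = 9.7678%.

9.77%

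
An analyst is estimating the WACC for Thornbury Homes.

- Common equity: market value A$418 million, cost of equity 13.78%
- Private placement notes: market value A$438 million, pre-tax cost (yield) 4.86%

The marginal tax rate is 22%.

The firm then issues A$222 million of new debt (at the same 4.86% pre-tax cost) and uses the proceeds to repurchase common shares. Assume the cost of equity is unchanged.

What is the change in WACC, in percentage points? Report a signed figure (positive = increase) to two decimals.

-2.59 pp

Current WACC:
Total capital V = 418 + 438 = 856.
Equity: weight = 418/856 = 0.4883; cost = 13.78%.
Private placement notes: weight = 438/856 = 0.5117; after-tax cost = 4.86% × (1 − 22%) = 3.7908%.
WACC = 0.4883 × 13.7800% + 0.5117 × 3.7908% = 8.6687%.
After the change:
Total capital V = 196 + 660 = 856.
Equity: weight = 196/856 = 0.2290; cost = 13.78%.
Private placement notes: weight = 660/856 = 0.7710; after-tax cost = 4.86% × (1 − 22%) = 3.7908%.
WACC = 0.2290 × 13.7800% + 0.7710 × 3.7908% = 6.0780%.
Change in WACC = 6.0780% − 8.6687% = -2.5907 pp.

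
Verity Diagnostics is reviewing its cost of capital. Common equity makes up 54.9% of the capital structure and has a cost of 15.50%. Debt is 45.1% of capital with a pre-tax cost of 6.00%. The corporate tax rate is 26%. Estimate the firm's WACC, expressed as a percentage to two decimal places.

10.51%

After-tax cost of debt = 6% × (1 − 26%) = 4.4400%.
WACC = 0.549 × 15.5000% + 0.451 × 4.4400% = 10.5119%.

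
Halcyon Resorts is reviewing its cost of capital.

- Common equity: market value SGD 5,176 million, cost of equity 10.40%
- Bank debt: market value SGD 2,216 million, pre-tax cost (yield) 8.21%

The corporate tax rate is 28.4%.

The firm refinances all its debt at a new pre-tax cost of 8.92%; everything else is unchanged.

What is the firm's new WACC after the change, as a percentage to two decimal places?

9.20%

After the change:
Total capital V = 5176 + 2216 = 7392.
Equity: weight = 5176/7392 = 0.7002; cost = 10.4%.
Bank debt: weight = 2216/7392 = 0.2998; after-tax cost = 8.92% × (1 − 28.4%) = 6.3867%.
WACC = 0.7002 × 10.4000% + 0.2998 × 6.3867% = 9.1969%.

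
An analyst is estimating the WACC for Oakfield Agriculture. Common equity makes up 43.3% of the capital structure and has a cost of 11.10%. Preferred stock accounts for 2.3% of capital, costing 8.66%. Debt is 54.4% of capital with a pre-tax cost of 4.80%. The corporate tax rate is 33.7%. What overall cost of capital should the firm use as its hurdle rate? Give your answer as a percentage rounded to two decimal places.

6.74%

After-tax cost of debt = 4.8% × (1 − 33.7%) = 3.1824%.
WACC = 0.433 × 11.1000% + 0.023 × 8.6600% + 0.544 × 3.1824% = 6.7367%.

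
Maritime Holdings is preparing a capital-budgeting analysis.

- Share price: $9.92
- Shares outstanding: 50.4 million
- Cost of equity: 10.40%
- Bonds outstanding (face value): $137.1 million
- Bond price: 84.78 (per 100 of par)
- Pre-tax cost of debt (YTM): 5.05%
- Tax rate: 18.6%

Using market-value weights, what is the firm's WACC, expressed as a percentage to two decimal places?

Market value of equity E = 9.92 × 50.4m = 499.968m. Market value of debt D = 137.1m × 84.78/100 = 116.23338m.
Total capital V = 499.968 + 116.23338 = 616.20138.
Equity: weight = 499.968/616.20138 = 0.8114; cost = 10.4%.
Bonds outstanding: weight = 116.23338/616.20138 = 0.1886; after-tax cost = 5.05% × (1 − 18.6%) = 4.1107%.
WACC = 0.8114 × 10.4000% + 0.1886 × 4.1107% = 9.2137%.

9.21%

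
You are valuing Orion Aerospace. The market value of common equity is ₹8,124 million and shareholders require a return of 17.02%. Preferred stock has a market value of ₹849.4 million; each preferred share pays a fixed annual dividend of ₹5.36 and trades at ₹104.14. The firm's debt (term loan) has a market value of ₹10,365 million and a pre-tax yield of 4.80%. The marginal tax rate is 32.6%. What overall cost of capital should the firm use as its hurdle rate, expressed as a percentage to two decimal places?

Cost of preferred: Rp = 5.36 / 104.14 = 5.1469%.
Total capital V = 8124 + 849.4 + 10365 = 19338.4.
Equity: weight = 8124/19338.4 = 0.4201; cost = 17.02%.
Preferred: weight = 849.4/19338.4 = 0.0439; cost = 5.1469%.
Term loan: weight = 10365/19338.4 = 0.5360; after-tax cost = 4.8% × (1 − 32.6%) = 3.2352%.
WACC = 0.4201 × 17.0200% + 0.0439 × 5.1469% + 0.5360 × 3.2352% = 9.1101%.

9.11%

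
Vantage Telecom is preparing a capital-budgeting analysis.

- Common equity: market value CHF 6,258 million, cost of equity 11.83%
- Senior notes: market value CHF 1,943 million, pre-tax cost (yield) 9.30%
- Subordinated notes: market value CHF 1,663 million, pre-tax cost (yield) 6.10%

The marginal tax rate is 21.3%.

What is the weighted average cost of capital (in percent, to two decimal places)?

9.76%

Total capital V = 6258 + 1943 + 1663 = 9864.
Equity: weight = 6258/9864 = 0.6344; cost = 11.83%.
Senior notes: weight = 1943/9864 = 0.1970; after-tax cost = 9.3% × (1 − 21.3%) = 7.3191%.
Subordinated notes: weight = 1663/9864 = 0.1686; after-tax cost = 6.1% × (1 − 21.3%) = 4.8007%.
WACC = 0.6344 × 11.8300% + 0.1970 × 7.3191% + 0.1686 × 4.8007% = 9.7564%.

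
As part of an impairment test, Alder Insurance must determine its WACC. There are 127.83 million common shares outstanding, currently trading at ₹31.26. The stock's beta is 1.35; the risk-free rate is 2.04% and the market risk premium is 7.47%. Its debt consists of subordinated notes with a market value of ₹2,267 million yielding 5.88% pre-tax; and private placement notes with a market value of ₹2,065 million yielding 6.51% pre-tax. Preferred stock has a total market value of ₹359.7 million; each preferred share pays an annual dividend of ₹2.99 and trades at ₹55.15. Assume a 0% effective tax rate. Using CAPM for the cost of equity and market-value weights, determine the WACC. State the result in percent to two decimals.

Cost of equity via CAPM: Re = 2.04% + 1.35 × 7.47% = 12.1245%.
Cost of preferred: Rp = 2.99 / 55.15 = 5.4216%.
Market value of equity E = 31.26 × 127.83m = 3995.9658m.
Total capital V = 3995.9658 + 359.7 + 2267 + 2065 = 8687.6658.
Equity: weight = 3995.9658/8687.6658 = 0.4600; cost = 12.1245%.
Preferred: weight = 359.7/8687.6658 = 0.0414; cost = 5.4216%.
Subordinated notes: weight = 2267/8687.6658 = 0.2609; after-tax cost = 5.88% × (1 − 0%) = 5.8800%.
Private placement notes: weight = 2065/8687.6658 = 0.2377; after-tax cost = 6.51% × (1 − 0%) = 6.5100%.
WACC = 0.4600 × 12.1245% + 0.0414 × 5.4216% + 0.2609 × 5.8800% + 0.2377 × 6.5100% = 8.8830%.

8.88%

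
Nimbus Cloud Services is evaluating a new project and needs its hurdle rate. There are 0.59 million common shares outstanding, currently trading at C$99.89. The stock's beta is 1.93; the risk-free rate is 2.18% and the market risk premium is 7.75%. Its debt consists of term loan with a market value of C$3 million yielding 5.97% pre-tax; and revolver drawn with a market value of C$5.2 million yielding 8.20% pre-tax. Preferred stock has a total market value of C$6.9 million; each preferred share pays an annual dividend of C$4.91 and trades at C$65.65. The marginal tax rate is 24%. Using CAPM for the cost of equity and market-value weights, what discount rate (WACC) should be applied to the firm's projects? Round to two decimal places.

Cost of equity via CAPM: Re = 2.18% + 1.93 × 7.75% = 17.1375%.
Cost of preferred: Rp = 4.91 / 65.65 = 7.4791%.
Market value of equity E = 99.89 × 0.59m = 58.9351m.
Total capital V = 58.9351 + 6.9 + 3 + 5.2 = 74.0351.
Equity: weight = 58.9351/74.0351 = 0.7960; cost = 17.1375%.
Preferred: weight = 6.9/74.0351 = 0.0932; cost = 7.4791%.
Term loan: weight = 3/74.0351 = 0.0405; after-tax cost = 5.97% × (1 − 24%) = 4.5372%.
Revolver drawn: weight = 5.2/74.0351 = 0.0702; after-tax cost = 8.2% × (1 − 24%) = 6.2320%.
WACC = 0.7960 × 17.1375% + 0.0932 × 7.4791% + 0.0405 × 4.5372% + 0.0702 × 6.2320% = 14.9608%.

14.96%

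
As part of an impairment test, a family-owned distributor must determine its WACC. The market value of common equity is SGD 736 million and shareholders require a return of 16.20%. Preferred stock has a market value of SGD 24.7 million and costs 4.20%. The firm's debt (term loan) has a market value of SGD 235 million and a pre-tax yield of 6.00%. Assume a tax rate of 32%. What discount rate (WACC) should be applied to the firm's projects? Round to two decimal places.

Total capital V = 736 + 24.7 + 235 = 995.7.
Equity: weight = 736/995.7 = 0.7392; cost = 16.2%.
Preferred: weight = 24.7/995.7 = 0.0248; cost = 4.2%.
Term loan: weight = 235/995.7 = 0.2360; after-tax cost = 6% × (1 − 32%) = 4.0800%.
WACC = 0.7392 × 16.2000% + 0.0248 × 4.2000% + 0.2360 × 4.0800% = 13.0418%.

13.04%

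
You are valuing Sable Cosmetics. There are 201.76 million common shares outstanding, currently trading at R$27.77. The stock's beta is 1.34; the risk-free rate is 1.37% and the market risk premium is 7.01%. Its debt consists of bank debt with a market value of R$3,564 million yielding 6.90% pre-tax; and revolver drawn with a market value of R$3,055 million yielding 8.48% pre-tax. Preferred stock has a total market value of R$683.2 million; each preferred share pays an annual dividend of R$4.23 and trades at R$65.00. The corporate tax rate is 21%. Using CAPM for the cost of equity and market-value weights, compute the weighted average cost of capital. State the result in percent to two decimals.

Cost of equity via CAPM: Re = 1.37% + 1.34 × 7.01% = 10.7634%.
Cost of preferred: Rp = 4.23 / 65.0 = 6.5077%.
Market value of equity E = 27.77 × 201.76m = 5602.8752m.
Total capital V = 5602.8752 + 683.2 + 3564 + 3055 = 12905.0752.
Equity: weight = 5602.8752/12905.0752 = 0.4342; cost = 10.7634%.
Preferred: weight = 683.2/12905.0752 = 0.0529; cost = 6.5077%.
Bank debt: weight = 3564/12905.0752 = 0.2762; after-tax cost = 6.9% × (1 − 21%) = 5.4510%.
Revolver drawn: weight = 3055/12905.0752 = 0.2367; after-tax cost = 8.48% × (1 − 21%) = 6.6992%.
WACC = 0.4342 × 10.7634% + 0.0529 × 6.5077% + 0.2762 × 5.4510% + 0.2367 × 6.6992% = 8.1089%.

8.11%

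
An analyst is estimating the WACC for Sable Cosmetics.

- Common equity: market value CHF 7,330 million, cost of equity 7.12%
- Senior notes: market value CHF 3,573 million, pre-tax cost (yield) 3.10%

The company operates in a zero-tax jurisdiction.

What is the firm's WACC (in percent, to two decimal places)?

5.80%

Total capital V = 7330 + 3573 = 10903.
Equity: weight = 7330/10903 = 0.6723; cost = 7.12%.
Senior notes: weight = 3573/10903 = 0.3277; after-tax cost = 3.1% × (1 − 0%) = 3.1000%.
WACC = 0.6723 × 7.1200% + 0.3277 × 3.1000% = 5.8026%.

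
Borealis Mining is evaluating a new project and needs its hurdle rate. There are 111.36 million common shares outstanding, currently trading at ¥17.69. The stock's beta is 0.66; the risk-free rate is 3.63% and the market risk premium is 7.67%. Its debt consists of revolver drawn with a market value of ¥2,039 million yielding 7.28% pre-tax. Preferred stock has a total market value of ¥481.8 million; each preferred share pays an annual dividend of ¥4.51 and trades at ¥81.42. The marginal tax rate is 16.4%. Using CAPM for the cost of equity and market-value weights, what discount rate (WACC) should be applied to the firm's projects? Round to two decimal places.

Cost of equity via CAPM: Re = 3.63% + 0.66 × 7.67% = 8.6922%.
Cost of preferred: Rp = 4.51 / 81.42 = 5.5392%.
Market value of equity E = 17.69 × 111.36m = 1969.9584m.
Total capital V = 1969.9584 + 481.8 + 2039 = 4490.7584.
Equity: weight = 1969.9584/4490.7584 = 0.4387; cost = 8.6922%.
Preferred: weight = 481.8/4490.7584 = 0.1073; cost = 5.5392%.
Revolver drawn: weight = 2039/4490.7584 = 0.4540; after-tax cost = 7.28% × (1 − 16.4%) = 6.0861%.
WACC = 0.4387 × 8.6922% + 0.1073 × 5.5392% + 0.4540 × 6.0861% = 7.1706%.

7.17%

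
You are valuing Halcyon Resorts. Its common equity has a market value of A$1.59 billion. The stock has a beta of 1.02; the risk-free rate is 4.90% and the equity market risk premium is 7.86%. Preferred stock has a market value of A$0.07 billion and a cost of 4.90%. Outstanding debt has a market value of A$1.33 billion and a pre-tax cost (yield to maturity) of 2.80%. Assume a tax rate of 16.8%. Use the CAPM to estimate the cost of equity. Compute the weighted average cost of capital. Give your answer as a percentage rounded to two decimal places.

Cost of equity via CAPM: Re = 4.9% + 1.02 × 7.86% = 12.9172%.
Total capital V = 1.59 + 0.07 + 1.33 = 2.99.
Equity: weight = 1.59/2.99 = 0.5318; cost = 12.9172%.
Preferred: weight = 0.07/2.99 = 0.0234; cost = 4.9%.
Debt: weight = 1.33/2.99 = 0.4448; after-tax cost = 2.8% × (1 − 16.8%) = 2.3296%.
WACC = 0.5318 × 12.9172% + 0.0234 × 4.9000% + 0.4448 × 2.3296% = 8.0200%.

8.02%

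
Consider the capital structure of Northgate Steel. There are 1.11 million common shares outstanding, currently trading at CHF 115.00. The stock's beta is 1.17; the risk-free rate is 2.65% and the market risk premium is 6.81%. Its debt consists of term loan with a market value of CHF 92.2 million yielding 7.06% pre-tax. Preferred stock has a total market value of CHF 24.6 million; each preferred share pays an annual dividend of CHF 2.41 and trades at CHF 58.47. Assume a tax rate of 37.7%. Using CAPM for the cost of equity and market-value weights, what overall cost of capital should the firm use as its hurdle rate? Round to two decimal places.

Cost of equity via CAPM: Re = 2.65% + 1.17 × 6.81% = 10.6177%.
Cost of preferred: Rp = 2.41 / 58.47 = 4.1218%.
Market value of equity E = 115.0 × 1.11m = 127.65m.
Total capital V = 127.65 + 24.6 + 92.2 = 244.45.
Equity: weight = 127.65/244.45 = 0.5222; cost = 10.6177%.
Preferred: weight = 24.6/244.45 = 0.1006; cost = 4.1218%.
Term loan: weight = 92.2/244.45 = 0.3772; after-tax cost = 7.06% × (1 − 37.7%) = 4.3984%.
WACC = 0.5222 × 10.6177% + 0.1006 × 4.1218% + 0.3772 × 4.3984% = 7.6182%.

7.62%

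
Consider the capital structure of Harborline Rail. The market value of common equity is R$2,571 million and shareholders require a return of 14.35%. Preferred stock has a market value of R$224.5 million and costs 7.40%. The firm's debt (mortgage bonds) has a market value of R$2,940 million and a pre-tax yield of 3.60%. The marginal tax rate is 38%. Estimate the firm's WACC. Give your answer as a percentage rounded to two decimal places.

Total capital V = 2571 + 224.5 + 2940 = 5735.5.
Equity: weight = 2571/5735.5 = 0.4483; cost = 14.35%.
Preferred: weight = 224.5/5735.5 = 0.0391; cost = 7.4%.
Mortgage bonds: weight = 2940/5735.5 = 0.5126; after-tax cost = 3.6% × (1 − 38%) = 2.2320%.
WACC = 0.4483 × 14.3500% + 0.0391 × 7.4000% + 0.5126 × 2.2320% = 7.8663%.

7.87%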